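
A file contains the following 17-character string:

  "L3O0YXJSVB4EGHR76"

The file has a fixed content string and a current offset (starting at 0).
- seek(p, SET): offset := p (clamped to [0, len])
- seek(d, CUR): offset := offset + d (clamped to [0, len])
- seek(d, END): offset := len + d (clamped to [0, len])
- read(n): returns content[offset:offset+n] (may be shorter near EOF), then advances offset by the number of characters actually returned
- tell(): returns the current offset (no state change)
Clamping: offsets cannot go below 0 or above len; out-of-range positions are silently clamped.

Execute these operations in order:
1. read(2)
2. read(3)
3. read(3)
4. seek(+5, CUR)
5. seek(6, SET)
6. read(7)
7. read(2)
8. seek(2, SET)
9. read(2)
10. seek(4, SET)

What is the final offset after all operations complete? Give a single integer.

After 1 (read(2)): returned 'L3', offset=2
After 2 (read(3)): returned 'O0Y', offset=5
After 3 (read(3)): returned 'XJS', offset=8
After 4 (seek(+5, CUR)): offset=13
After 5 (seek(6, SET)): offset=6
After 6 (read(7)): returned 'JSVB4EG', offset=13
After 7 (read(2)): returned 'HR', offset=15
After 8 (seek(2, SET)): offset=2
After 9 (read(2)): returned 'O0', offset=4
After 10 (seek(4, SET)): offset=4

Answer: 4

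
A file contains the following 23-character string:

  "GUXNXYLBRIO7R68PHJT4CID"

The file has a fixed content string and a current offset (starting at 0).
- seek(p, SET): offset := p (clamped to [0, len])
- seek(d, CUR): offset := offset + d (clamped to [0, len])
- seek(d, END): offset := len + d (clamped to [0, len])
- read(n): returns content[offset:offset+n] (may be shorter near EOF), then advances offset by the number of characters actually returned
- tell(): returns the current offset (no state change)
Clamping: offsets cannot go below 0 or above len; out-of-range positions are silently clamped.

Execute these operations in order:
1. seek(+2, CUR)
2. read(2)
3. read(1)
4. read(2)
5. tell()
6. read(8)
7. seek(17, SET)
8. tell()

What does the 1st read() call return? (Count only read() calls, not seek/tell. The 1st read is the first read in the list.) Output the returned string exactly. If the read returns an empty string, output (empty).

After 1 (seek(+2, CUR)): offset=2
After 2 (read(2)): returned 'XN', offset=4
After 3 (read(1)): returned 'X', offset=5
After 4 (read(2)): returned 'YL', offset=7
After 5 (tell()): offset=7
After 6 (read(8)): returned 'BRIO7R68', offset=15
After 7 (seek(17, SET)): offset=17
After 8 (tell()): offset=17

Answer: XN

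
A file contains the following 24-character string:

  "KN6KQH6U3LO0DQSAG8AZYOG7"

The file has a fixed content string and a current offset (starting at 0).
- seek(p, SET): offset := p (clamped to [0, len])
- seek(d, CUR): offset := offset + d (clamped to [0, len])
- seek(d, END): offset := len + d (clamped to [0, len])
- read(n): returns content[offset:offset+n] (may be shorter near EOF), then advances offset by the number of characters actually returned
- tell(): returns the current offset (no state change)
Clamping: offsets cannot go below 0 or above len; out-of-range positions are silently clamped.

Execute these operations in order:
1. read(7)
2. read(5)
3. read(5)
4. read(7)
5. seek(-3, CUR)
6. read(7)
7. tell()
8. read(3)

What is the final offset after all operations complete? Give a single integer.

Answer: 24

Derivation:
After 1 (read(7)): returned 'KN6KQH6', offset=7
After 2 (read(5)): returned 'U3LO0', offset=12
After 3 (read(5)): returned 'DQSAG', offset=17
After 4 (read(7)): returned '8AZYOG7', offset=24
After 5 (seek(-3, CUR)): offset=21
After 6 (read(7)): returned 'OG7', offset=24
After 7 (tell()): offset=24
After 8 (read(3)): returned '', offset=24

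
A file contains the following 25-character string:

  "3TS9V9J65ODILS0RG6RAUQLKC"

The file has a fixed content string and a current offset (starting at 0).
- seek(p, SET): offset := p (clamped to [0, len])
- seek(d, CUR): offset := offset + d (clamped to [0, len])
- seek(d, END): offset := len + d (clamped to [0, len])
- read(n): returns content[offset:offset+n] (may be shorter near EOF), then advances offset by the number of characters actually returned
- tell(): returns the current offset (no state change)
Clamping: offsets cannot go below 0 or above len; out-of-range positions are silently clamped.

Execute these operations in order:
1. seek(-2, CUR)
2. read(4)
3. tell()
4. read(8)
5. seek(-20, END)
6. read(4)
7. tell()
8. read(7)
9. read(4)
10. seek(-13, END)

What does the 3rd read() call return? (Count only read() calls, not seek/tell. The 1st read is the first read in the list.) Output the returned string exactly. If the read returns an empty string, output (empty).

After 1 (seek(-2, CUR)): offset=0
After 2 (read(4)): returned '3TS9', offset=4
After 3 (tell()): offset=4
After 4 (read(8)): returned 'V9J65ODI', offset=12
After 5 (seek(-20, END)): offset=5
After 6 (read(4)): returned '9J65', offset=9
After 7 (tell()): offset=9
After 8 (read(7)): returned 'ODILS0R', offset=16
After 9 (read(4)): returned 'G6RA', offset=20
After 10 (seek(-13, END)): offset=12

Answer: 9J65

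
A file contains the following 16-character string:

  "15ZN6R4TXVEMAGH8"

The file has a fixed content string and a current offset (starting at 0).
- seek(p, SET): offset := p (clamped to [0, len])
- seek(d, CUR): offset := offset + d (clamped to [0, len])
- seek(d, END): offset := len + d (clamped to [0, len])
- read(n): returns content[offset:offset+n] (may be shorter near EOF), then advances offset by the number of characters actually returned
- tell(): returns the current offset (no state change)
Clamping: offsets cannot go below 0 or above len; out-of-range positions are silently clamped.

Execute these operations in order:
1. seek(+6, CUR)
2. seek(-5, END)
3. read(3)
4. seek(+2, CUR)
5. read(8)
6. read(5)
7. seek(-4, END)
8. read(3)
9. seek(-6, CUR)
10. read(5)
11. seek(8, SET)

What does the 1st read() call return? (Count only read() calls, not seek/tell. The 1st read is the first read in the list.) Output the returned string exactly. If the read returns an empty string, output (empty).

After 1 (seek(+6, CUR)): offset=6
After 2 (seek(-5, END)): offset=11
After 3 (read(3)): returned 'MAG', offset=14
After 4 (seek(+2, CUR)): offset=16
After 5 (read(8)): returned '', offset=16
After 6 (read(5)): returned '', offset=16
After 7 (seek(-4, END)): offset=12
After 8 (read(3)): returned 'AGH', offset=15
After 9 (seek(-6, CUR)): offset=9
After 10 (read(5)): returned 'VEMAG', offset=14
After 11 (seek(8, SET)): offset=8

Answer: MAG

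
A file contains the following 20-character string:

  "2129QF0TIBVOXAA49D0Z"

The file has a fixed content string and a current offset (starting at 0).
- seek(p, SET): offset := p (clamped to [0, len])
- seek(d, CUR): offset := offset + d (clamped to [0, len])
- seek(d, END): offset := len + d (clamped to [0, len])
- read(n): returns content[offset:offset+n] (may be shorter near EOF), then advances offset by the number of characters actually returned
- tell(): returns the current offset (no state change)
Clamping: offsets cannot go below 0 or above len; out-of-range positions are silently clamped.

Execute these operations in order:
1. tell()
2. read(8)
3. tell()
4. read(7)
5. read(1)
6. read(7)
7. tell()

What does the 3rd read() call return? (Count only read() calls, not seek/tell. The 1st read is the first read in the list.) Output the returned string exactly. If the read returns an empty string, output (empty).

After 1 (tell()): offset=0
After 2 (read(8)): returned '2129QF0T', offset=8
After 3 (tell()): offset=8
After 4 (read(7)): returned 'IBVOXAA', offset=15
After 5 (read(1)): returned '4', offset=16
After 6 (read(7)): returned '9D0Z', offset=20
After 7 (tell()): offset=20

Answer: 4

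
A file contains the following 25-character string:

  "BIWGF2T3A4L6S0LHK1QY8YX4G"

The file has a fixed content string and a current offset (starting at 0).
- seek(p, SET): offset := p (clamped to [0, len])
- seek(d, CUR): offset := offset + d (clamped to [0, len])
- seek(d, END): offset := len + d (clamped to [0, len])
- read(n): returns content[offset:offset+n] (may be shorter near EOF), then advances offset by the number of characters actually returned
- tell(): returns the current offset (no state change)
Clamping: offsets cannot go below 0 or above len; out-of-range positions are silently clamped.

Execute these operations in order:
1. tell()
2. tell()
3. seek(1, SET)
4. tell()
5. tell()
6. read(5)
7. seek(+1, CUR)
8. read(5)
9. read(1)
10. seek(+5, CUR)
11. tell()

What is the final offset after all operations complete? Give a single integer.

After 1 (tell()): offset=0
After 2 (tell()): offset=0
After 3 (seek(1, SET)): offset=1
After 4 (tell()): offset=1
After 5 (tell()): offset=1
After 6 (read(5)): returned 'IWGF2', offset=6
After 7 (seek(+1, CUR)): offset=7
After 8 (read(5)): returned '3A4L6', offset=12
After 9 (read(1)): returned 'S', offset=13
After 10 (seek(+5, CUR)): offset=18
After 11 (tell()): offset=18

Answer: 18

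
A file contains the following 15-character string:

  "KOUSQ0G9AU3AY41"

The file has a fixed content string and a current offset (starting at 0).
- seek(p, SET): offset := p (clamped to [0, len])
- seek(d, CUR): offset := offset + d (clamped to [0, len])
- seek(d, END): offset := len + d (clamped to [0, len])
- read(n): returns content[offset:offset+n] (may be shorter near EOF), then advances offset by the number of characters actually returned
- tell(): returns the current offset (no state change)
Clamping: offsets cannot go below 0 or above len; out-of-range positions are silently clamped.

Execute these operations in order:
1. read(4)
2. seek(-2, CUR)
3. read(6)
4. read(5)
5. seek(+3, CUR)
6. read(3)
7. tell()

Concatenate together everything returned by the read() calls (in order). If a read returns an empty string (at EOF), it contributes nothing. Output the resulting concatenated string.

After 1 (read(4)): returned 'KOUS', offset=4
After 2 (seek(-2, CUR)): offset=2
After 3 (read(6)): returned 'USQ0G9', offset=8
After 4 (read(5)): returned 'AU3AY', offset=13
After 5 (seek(+3, CUR)): offset=15
After 6 (read(3)): returned '', offset=15
After 7 (tell()): offset=15

Answer: KOUSUSQ0G9AU3AY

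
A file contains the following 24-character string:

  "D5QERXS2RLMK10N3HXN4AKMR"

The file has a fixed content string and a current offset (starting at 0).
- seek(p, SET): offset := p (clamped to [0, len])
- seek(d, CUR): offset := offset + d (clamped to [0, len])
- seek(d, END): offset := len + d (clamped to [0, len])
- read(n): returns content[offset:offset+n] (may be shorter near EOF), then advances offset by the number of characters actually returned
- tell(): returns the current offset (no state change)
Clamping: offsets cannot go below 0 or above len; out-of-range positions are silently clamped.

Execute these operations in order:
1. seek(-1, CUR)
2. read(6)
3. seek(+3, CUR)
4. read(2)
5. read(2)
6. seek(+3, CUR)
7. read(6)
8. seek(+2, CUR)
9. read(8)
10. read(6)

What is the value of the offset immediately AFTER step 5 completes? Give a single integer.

After 1 (seek(-1, CUR)): offset=0
After 2 (read(6)): returned 'D5QERX', offset=6
After 3 (seek(+3, CUR)): offset=9
After 4 (read(2)): returned 'LM', offset=11
After 5 (read(2)): returned 'K1', offset=13

Answer: 13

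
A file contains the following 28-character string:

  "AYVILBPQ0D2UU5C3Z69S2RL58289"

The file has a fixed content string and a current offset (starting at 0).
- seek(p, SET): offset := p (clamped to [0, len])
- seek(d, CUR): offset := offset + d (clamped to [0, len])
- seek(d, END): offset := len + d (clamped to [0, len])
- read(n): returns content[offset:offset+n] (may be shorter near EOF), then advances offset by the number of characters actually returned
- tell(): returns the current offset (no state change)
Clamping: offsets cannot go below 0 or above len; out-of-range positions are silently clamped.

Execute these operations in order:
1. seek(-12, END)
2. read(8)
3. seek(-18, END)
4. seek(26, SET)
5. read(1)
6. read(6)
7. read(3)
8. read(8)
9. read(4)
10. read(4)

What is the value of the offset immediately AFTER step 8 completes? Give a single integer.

Answer: 28

Derivation:
After 1 (seek(-12, END)): offset=16
After 2 (read(8)): returned 'Z69S2RL5', offset=24
After 3 (seek(-18, END)): offset=10
After 4 (seek(26, SET)): offset=26
After 5 (read(1)): returned '8', offset=27
After 6 (read(6)): returned '9', offset=28
After 7 (read(3)): returned '', offset=28
After 8 (read(8)): returned '', offset=28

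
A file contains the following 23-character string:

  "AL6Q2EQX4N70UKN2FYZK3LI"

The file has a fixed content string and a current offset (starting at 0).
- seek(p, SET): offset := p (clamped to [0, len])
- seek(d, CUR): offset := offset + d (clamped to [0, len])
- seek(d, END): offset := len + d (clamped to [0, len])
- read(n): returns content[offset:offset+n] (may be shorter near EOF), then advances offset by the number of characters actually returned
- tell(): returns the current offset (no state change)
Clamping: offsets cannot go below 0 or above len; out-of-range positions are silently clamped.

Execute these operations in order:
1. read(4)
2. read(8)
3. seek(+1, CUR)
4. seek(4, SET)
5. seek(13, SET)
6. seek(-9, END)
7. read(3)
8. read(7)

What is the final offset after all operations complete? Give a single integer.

Answer: 23

Derivation:
After 1 (read(4)): returned 'AL6Q', offset=4
After 2 (read(8)): returned '2EQX4N70', offset=12
After 3 (seek(+1, CUR)): offset=13
After 4 (seek(4, SET)): offset=4
After 5 (seek(13, SET)): offset=13
After 6 (seek(-9, END)): offset=14
After 7 (read(3)): returned 'N2F', offset=17
After 8 (read(7)): returned 'YZK3LI', offset=23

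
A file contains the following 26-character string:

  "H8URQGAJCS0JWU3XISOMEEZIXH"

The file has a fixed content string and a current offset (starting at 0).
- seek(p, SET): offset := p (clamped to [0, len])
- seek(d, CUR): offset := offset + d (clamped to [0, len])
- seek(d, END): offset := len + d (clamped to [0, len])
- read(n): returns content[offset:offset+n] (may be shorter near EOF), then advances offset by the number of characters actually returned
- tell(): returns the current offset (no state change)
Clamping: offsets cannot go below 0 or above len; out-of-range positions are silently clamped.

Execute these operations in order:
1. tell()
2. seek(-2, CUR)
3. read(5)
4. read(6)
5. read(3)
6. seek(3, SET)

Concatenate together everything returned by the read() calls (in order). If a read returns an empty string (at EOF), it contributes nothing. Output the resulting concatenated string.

After 1 (tell()): offset=0
After 2 (seek(-2, CUR)): offset=0
After 3 (read(5)): returned 'H8URQ', offset=5
After 4 (read(6)): returned 'GAJCS0', offset=11
After 5 (read(3)): returned 'JWU', offset=14
After 6 (seek(3, SET)): offset=3

Answer: H8URQGAJCS0JWU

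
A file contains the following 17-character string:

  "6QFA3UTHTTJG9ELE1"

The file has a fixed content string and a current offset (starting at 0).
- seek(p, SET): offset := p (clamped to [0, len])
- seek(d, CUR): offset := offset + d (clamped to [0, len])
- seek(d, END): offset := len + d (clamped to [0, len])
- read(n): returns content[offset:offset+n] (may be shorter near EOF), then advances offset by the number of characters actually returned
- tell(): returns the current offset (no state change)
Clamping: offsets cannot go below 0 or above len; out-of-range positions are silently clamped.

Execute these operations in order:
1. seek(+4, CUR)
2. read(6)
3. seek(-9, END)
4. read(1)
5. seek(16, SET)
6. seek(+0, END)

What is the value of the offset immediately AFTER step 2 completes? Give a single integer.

After 1 (seek(+4, CUR)): offset=4
After 2 (read(6)): returned '3UTHTT', offset=10

Answer: 10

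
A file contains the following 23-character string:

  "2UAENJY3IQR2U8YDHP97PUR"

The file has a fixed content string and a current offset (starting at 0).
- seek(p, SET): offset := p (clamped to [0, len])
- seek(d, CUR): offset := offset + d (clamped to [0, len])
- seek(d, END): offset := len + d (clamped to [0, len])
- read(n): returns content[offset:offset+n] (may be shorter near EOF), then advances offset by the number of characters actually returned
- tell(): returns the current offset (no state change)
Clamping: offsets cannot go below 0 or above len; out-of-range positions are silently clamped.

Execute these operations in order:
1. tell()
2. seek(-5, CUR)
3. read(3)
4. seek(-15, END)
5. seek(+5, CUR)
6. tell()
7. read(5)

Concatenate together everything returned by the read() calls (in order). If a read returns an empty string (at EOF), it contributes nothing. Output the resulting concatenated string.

Answer: 2UA8YDHP

Derivation:
After 1 (tell()): offset=0
After 2 (seek(-5, CUR)): offset=0
After 3 (read(3)): returned '2UA', offset=3
After 4 (seek(-15, END)): offset=8
After 5 (seek(+5, CUR)): offset=13
After 6 (tell()): offset=13
After 7 (read(5)): returned '8YDHP', offset=18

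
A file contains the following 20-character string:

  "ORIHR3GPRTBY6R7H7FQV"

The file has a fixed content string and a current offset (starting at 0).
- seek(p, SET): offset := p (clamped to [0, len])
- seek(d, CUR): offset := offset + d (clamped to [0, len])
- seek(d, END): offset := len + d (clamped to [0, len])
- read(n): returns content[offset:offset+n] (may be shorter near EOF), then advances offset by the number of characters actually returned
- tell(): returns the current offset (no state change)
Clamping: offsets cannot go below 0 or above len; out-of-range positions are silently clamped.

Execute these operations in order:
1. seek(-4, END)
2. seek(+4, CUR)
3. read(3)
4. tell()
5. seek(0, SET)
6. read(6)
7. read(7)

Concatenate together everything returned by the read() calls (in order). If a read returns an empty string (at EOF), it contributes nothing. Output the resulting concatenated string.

Answer: ORIHR3GPRTBY6

Derivation:
After 1 (seek(-4, END)): offset=16
After 2 (seek(+4, CUR)): offset=20
After 3 (read(3)): returned '', offset=20
After 4 (tell()): offset=20
After 5 (seek(0, SET)): offset=0
After 6 (read(6)): returned 'ORIHR3', offset=6
After 7 (read(7)): returned 'GPRTBY6', offset=13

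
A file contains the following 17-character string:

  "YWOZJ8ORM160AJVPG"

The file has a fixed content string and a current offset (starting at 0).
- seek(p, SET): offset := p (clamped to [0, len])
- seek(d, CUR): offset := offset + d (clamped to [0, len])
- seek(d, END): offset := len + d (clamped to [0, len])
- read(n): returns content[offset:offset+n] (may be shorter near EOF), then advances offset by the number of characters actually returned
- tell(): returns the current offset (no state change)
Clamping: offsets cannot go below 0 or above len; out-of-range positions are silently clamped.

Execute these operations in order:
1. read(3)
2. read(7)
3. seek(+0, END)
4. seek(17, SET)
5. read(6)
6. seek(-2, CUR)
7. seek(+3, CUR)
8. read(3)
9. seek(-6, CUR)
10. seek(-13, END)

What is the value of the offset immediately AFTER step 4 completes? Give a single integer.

After 1 (read(3)): returned 'YWO', offset=3
After 2 (read(7)): returned 'ZJ8ORM1', offset=10
After 3 (seek(+0, END)): offset=17
After 4 (seek(17, SET)): offset=17

Answer: 17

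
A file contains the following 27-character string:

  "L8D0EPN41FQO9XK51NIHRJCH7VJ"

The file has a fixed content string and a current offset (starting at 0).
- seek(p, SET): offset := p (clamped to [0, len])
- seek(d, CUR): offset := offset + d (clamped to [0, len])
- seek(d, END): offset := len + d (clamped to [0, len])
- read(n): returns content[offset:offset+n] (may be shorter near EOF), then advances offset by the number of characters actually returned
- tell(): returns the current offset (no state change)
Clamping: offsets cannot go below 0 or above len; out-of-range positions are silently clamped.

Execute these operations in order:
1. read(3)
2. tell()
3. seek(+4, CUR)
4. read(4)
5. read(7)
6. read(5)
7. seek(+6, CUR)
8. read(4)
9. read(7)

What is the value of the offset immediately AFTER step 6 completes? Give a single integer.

After 1 (read(3)): returned 'L8D', offset=3
After 2 (tell()): offset=3
After 3 (seek(+4, CUR)): offset=7
After 4 (read(4)): returned '41FQ', offset=11
After 5 (read(7)): returned 'O9XK51N', offset=18
After 6 (read(5)): returned 'IHRJC', offset=23

Answer: 23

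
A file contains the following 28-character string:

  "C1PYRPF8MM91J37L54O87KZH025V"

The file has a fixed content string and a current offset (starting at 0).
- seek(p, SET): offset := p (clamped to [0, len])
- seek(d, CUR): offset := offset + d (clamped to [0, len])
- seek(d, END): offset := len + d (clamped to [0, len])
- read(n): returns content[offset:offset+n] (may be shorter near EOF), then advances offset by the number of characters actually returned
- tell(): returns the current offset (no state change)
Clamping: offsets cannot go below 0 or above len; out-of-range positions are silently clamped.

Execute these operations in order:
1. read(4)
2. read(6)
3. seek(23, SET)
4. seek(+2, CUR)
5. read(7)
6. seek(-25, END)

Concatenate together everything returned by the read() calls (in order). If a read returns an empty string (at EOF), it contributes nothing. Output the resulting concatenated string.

Answer: C1PYRPF8MM25V

Derivation:
After 1 (read(4)): returned 'C1PY', offset=4
After 2 (read(6)): returned 'RPF8MM', offset=10
After 3 (seek(23, SET)): offset=23
After 4 (seek(+2, CUR)): offset=25
After 5 (read(7)): returned '25V', offset=28
After 6 (seek(-25, END)): offset=3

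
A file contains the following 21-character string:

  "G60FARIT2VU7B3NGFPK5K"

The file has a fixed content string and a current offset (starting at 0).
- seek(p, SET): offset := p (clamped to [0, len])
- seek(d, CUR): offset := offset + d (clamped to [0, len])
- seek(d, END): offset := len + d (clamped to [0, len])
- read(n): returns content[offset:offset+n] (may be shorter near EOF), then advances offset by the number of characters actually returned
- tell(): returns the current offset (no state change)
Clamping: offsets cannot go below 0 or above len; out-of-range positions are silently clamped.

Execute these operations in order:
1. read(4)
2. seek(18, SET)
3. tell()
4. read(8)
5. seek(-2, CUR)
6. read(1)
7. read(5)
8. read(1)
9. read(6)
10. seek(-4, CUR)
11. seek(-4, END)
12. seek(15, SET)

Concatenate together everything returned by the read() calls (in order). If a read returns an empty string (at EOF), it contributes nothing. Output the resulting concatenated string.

Answer: G60FK5K5K

Derivation:
After 1 (read(4)): returned 'G60F', offset=4
After 2 (seek(18, SET)): offset=18
After 3 (tell()): offset=18
After 4 (read(8)): returned 'K5K', offset=21
After 5 (seek(-2, CUR)): offset=19
After 6 (read(1)): returned '5', offset=20
After 7 (read(5)): returned 'K', offset=21
After 8 (read(1)): returned '', offset=21
After 9 (read(6)): returned '', offset=21
After 10 (seek(-4, CUR)): offset=17
After 11 (seek(-4, END)): offset=17
After 12 (seek(15, SET)): offset=15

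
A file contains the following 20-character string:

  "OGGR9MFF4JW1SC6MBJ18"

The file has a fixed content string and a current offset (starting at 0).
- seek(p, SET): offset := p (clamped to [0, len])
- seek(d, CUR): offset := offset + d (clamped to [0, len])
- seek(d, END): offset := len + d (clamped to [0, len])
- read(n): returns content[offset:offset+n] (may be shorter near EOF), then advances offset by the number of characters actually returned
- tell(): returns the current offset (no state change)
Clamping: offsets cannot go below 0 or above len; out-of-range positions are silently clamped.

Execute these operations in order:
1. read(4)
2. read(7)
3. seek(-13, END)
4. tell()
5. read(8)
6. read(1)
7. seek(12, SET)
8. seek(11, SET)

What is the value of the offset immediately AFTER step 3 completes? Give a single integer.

Answer: 7

Derivation:
After 1 (read(4)): returned 'OGGR', offset=4
After 2 (read(7)): returned '9MFF4JW', offset=11
After 3 (seek(-13, END)): offset=7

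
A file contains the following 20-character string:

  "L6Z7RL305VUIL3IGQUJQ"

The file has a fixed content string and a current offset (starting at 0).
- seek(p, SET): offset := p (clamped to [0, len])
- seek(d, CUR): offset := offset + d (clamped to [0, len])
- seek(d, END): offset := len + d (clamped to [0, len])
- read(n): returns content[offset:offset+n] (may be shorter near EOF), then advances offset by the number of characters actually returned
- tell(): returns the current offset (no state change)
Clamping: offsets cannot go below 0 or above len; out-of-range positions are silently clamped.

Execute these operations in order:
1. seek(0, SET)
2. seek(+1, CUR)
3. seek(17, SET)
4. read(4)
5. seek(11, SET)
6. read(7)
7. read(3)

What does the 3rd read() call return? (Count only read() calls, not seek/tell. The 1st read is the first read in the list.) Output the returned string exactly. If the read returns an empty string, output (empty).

Answer: JQ

Derivation:
After 1 (seek(0, SET)): offset=0
After 2 (seek(+1, CUR)): offset=1
After 3 (seek(17, SET)): offset=17
After 4 (read(4)): returned 'UJQ', offset=20
After 5 (seek(11, SET)): offset=11
After 6 (read(7)): returned 'IL3IGQU', offset=18
After 7 (read(3)): returned 'JQ', offset=20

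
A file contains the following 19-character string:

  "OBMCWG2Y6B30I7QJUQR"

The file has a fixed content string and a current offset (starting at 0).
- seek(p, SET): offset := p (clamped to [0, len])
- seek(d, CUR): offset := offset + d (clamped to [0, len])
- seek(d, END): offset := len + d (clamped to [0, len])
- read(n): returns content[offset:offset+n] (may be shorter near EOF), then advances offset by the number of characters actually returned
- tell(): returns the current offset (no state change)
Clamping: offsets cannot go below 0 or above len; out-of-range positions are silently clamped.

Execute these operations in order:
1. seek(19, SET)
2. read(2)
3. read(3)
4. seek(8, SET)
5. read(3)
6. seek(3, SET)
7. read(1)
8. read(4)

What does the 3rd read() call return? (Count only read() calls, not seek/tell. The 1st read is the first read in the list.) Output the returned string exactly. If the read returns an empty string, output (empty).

After 1 (seek(19, SET)): offset=19
After 2 (read(2)): returned '', offset=19
After 3 (read(3)): returned '', offset=19
After 4 (seek(8, SET)): offset=8
After 5 (read(3)): returned '6B3', offset=11
After 6 (seek(3, SET)): offset=3
After 7 (read(1)): returned 'C', offset=4
After 8 (read(4)): returned 'WG2Y', offset=8

Answer: 6B3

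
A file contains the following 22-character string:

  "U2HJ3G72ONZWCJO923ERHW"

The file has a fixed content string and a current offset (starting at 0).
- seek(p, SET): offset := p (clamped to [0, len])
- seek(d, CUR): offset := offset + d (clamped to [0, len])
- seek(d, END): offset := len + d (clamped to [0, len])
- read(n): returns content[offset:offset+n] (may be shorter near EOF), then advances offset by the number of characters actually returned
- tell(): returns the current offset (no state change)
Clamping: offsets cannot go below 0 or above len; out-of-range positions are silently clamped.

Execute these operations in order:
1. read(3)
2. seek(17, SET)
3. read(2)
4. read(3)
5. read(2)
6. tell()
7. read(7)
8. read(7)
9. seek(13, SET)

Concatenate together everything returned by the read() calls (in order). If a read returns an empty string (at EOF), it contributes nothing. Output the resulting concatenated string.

Answer: U2H3ERHW

Derivation:
After 1 (read(3)): returned 'U2H', offset=3
After 2 (seek(17, SET)): offset=17
After 3 (read(2)): returned '3E', offset=19
After 4 (read(3)): returned 'RHW', offset=22
After 5 (read(2)): returned '', offset=22
After 6 (tell()): offset=22
After 7 (read(7)): returned '', offset=22
After 8 (read(7)): returned '', offset=22
After 9 (seek(13, SET)): offset=13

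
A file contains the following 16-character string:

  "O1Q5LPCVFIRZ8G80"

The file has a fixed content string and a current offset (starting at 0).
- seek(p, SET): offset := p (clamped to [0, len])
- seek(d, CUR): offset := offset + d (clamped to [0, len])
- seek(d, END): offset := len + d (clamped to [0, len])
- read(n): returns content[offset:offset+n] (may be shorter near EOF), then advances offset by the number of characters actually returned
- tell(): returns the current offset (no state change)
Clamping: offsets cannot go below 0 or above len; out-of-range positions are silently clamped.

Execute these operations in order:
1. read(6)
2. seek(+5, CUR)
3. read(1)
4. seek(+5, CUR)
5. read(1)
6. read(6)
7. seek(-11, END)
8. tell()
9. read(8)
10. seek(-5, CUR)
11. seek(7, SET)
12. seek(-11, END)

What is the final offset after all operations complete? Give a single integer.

Answer: 5

Derivation:
After 1 (read(6)): returned 'O1Q5LP', offset=6
After 2 (seek(+5, CUR)): offset=11
After 3 (read(1)): returned 'Z', offset=12
After 4 (seek(+5, CUR)): offset=16
After 5 (read(1)): returned '', offset=16
After 6 (read(6)): returned '', offset=16
After 7 (seek(-11, END)): offset=5
After 8 (tell()): offset=5
After 9 (read(8)): returned 'PCVFIRZ8', offset=13
After 10 (seek(-5, CUR)): offset=8
After 11 (seek(7, SET)): offset=7
After 12 (seek(-11, END)): offset=5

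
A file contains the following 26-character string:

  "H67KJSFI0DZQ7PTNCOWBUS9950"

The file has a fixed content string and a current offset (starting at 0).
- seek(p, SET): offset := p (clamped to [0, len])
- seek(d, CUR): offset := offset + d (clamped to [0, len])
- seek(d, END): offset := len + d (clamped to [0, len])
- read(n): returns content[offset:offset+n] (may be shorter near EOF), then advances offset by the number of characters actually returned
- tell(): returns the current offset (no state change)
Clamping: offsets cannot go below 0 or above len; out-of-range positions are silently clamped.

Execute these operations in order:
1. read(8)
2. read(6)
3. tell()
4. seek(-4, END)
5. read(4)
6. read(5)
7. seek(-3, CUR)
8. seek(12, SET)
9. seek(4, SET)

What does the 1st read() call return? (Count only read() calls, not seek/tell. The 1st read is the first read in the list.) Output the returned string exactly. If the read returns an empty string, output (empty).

After 1 (read(8)): returned 'H67KJSFI', offset=8
After 2 (read(6)): returned '0DZQ7P', offset=14
After 3 (tell()): offset=14
After 4 (seek(-4, END)): offset=22
After 5 (read(4)): returned '9950', offset=26
After 6 (read(5)): returned '', offset=26
After 7 (seek(-3, CUR)): offset=23
After 8 (seek(12, SET)): offset=12
After 9 (seek(4, SET)): offset=4

Answer: H67KJSFI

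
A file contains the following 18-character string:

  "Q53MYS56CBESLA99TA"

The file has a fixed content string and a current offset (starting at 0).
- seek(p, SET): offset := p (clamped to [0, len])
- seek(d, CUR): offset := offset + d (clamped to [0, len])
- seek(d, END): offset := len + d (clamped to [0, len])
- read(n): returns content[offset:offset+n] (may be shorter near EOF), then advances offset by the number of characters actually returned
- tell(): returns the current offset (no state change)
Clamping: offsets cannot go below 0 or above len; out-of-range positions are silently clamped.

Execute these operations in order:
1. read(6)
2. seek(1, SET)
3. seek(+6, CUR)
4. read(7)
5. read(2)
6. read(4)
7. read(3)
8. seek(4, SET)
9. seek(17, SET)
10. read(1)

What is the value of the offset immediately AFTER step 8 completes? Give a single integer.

After 1 (read(6)): returned 'Q53MYS', offset=6
After 2 (seek(1, SET)): offset=1
After 3 (seek(+6, CUR)): offset=7
After 4 (read(7)): returned '6CBESLA', offset=14
After 5 (read(2)): returned '99', offset=16
After 6 (read(4)): returned 'TA', offset=18
After 7 (read(3)): returned '', offset=18
After 8 (seek(4, SET)): offset=4

Answer: 4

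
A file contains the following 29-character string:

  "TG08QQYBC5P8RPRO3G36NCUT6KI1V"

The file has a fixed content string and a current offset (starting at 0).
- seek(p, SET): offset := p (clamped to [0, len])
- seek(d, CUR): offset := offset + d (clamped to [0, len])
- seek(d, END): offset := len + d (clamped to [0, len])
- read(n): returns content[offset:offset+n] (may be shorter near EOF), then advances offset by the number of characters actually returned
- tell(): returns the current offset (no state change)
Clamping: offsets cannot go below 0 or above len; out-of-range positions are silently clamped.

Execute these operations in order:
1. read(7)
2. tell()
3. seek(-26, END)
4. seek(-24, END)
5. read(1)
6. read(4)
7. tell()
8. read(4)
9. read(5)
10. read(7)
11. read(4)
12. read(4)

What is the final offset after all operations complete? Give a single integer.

Answer: 29

Derivation:
After 1 (read(7)): returned 'TG08QQY', offset=7
After 2 (tell()): offset=7
After 3 (seek(-26, END)): offset=3
After 4 (seek(-24, END)): offset=5
After 5 (read(1)): returned 'Q', offset=6
After 6 (read(4)): returned 'YBC5', offset=10
After 7 (tell()): offset=10
After 8 (read(4)): returned 'P8RP', offset=14
After 9 (read(5)): returned 'RO3G3', offset=19
After 10 (read(7)): returned '6NCUT6K', offset=26
After 11 (read(4)): returned 'I1V', offset=29
After 12 (read(4)): returned '', offset=29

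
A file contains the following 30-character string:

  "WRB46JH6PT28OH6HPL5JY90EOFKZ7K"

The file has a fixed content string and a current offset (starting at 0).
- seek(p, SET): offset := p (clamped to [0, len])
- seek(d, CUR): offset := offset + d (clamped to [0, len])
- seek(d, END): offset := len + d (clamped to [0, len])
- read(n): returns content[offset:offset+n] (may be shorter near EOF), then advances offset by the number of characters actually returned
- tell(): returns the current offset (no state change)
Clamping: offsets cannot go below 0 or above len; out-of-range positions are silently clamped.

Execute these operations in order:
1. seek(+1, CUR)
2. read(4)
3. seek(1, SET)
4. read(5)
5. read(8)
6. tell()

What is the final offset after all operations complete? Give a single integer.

After 1 (seek(+1, CUR)): offset=1
After 2 (read(4)): returned 'RB46', offset=5
After 3 (seek(1, SET)): offset=1
After 4 (read(5)): returned 'RB46J', offset=6
After 5 (read(8)): returned 'H6PT28OH', offset=14
After 6 (tell()): offset=14

Answer: 14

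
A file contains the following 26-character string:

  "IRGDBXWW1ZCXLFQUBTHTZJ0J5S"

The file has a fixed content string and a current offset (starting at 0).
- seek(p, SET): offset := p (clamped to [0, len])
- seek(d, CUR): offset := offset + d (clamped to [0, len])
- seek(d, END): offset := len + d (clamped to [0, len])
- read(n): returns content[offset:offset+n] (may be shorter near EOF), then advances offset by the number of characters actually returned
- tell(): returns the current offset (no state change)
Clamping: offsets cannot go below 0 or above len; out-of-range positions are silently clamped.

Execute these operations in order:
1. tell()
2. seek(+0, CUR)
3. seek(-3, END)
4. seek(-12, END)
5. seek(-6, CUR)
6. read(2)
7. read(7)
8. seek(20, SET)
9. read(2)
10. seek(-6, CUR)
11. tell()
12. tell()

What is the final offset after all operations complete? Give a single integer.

Answer: 16

Derivation:
After 1 (tell()): offset=0
After 2 (seek(+0, CUR)): offset=0
After 3 (seek(-3, END)): offset=23
After 4 (seek(-12, END)): offset=14
After 5 (seek(-6, CUR)): offset=8
After 6 (read(2)): returned '1Z', offset=10
After 7 (read(7)): returned 'CXLFQUB', offset=17
After 8 (seek(20, SET)): offset=20
After 9 (read(2)): returned 'ZJ', offset=22
After 10 (seek(-6, CUR)): offset=16
After 11 (tell()): offset=16
After 12 (tell()): offset=16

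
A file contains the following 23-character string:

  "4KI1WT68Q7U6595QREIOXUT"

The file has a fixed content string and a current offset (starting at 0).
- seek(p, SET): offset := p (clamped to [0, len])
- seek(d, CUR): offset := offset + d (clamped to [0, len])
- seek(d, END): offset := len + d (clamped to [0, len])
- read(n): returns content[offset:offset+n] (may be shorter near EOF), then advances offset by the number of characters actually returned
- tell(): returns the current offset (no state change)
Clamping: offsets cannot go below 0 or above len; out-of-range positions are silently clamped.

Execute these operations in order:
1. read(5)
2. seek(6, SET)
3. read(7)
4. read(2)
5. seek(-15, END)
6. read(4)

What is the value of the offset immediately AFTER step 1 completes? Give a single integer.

After 1 (read(5)): returned '4KI1W', offset=5

Answer: 5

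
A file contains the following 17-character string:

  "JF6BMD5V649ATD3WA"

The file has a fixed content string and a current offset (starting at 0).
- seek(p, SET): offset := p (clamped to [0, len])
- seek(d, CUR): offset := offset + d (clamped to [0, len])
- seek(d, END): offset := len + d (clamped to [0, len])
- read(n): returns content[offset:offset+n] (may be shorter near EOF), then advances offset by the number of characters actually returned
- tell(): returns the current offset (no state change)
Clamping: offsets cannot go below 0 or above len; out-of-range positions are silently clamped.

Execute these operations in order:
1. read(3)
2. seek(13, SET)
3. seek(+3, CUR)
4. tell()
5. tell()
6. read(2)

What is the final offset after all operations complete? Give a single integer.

After 1 (read(3)): returned 'JF6', offset=3
After 2 (seek(13, SET)): offset=13
After 3 (seek(+3, CUR)): offset=16
After 4 (tell()): offset=16
After 5 (tell()): offset=16
After 6 (read(2)): returned 'A', offset=17

Answer: 17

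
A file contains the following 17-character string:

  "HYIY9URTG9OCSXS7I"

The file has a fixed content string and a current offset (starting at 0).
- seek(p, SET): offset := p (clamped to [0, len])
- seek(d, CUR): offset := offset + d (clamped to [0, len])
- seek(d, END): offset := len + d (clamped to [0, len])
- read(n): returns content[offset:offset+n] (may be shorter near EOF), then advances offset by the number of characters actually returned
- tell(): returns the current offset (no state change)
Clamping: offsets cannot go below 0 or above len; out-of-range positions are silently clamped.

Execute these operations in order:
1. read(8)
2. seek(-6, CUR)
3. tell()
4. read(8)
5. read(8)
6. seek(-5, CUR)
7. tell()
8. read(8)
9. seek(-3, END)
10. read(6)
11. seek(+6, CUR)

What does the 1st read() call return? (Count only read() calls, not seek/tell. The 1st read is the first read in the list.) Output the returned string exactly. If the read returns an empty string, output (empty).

Answer: HYIY9URT

Derivation:
After 1 (read(8)): returned 'HYIY9URT', offset=8
After 2 (seek(-6, CUR)): offset=2
After 3 (tell()): offset=2
After 4 (read(8)): returned 'IY9URTG9', offset=10
After 5 (read(8)): returned 'OCSXS7I', offset=17
After 6 (seek(-5, CUR)): offset=12
After 7 (tell()): offset=12
After 8 (read(8)): returned 'SXS7I', offset=17
After 9 (seek(-3, END)): offset=14
After 10 (read(6)): returned 'S7I', offset=17
After 11 (seek(+6, CUR)): offset=17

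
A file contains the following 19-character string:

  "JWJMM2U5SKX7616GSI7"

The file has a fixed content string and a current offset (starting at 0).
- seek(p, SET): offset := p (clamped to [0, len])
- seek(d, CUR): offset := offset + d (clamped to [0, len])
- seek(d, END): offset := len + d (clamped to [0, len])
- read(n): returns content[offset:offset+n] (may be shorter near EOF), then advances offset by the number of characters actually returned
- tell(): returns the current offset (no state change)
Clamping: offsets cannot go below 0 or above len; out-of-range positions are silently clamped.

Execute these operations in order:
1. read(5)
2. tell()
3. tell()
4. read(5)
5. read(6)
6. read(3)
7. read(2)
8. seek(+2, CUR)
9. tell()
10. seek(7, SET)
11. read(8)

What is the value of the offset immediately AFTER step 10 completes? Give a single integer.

Answer: 7

Derivation:
After 1 (read(5)): returned 'JWJMM', offset=5
After 2 (tell()): offset=5
After 3 (tell()): offset=5
After 4 (read(5)): returned '2U5SK', offset=10
After 5 (read(6)): returned 'X7616G', offset=16
After 6 (read(3)): returned 'SI7', offset=19
After 7 (read(2)): returned '', offset=19
After 8 (seek(+2, CUR)): offset=19
After 9 (tell()): offset=19
After 10 (seek(7, SET)): offset=7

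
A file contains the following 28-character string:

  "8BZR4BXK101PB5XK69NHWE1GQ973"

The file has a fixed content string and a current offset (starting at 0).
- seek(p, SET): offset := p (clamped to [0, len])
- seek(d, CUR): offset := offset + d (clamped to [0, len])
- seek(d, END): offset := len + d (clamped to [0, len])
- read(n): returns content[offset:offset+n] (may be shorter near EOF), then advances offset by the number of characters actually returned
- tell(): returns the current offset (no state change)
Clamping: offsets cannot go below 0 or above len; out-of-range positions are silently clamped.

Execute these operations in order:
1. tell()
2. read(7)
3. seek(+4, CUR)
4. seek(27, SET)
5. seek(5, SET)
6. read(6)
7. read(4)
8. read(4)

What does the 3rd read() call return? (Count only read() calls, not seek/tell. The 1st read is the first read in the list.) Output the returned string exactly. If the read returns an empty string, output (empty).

Answer: PB5X

Derivation:
After 1 (tell()): offset=0
After 2 (read(7)): returned '8BZR4BX', offset=7
After 3 (seek(+4, CUR)): offset=11
After 4 (seek(27, SET)): offset=27
After 5 (seek(5, SET)): offset=5
After 6 (read(6)): returned 'BXK101', offset=11
After 7 (read(4)): returned 'PB5X', offset=15
After 8 (read(4)): returned 'K69N', offset=19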